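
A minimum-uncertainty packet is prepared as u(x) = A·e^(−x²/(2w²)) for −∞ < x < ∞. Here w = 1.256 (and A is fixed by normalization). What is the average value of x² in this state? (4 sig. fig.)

⟨x^2⟩ ≈ 0.7888

The expectation value is the |u|²-weighted average of x^2: ∫ x^2|u|² dx.
The ratio of the moment integral to the normalization integral gives ⟨x²⟩ = w^2/2.
Putting w = 1.256 gives 0.78877.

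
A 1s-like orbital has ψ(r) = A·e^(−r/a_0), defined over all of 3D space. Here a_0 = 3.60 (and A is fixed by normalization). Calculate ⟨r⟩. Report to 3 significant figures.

By definition ⟨r⟩ = ∫ r |ψ(r)|² 4πr² dr.
With ∫₀^∞ r^3 e^(−αr) dr = 3!/α^4, evaluating both integrals, ⟨r⟩ = 3·a_0/2.
Putting a_0 = 3.60 gives 5.400.

⟨r⟩ ≈ 5.40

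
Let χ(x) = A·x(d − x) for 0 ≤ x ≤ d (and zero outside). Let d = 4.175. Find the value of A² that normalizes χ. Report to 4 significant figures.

A^2 ≈ 0.02365

The normalization condition is ∫|χ|² dx = 1 from 0 to d.
The integral (without the A² prefactor) comes out to d^5/30.
Hence A² = 1/[d^5/30].
With d = 4.175: A² = 0.023650 and A = 0.15379.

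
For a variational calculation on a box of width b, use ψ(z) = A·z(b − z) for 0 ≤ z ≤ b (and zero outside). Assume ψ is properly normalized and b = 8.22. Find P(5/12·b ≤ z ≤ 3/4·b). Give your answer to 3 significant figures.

P ≈ 0.550

P = ∫_{5/12·b}^{3/4·b} |ψ(z)|² dz.
Since A² = 1/(b^5/30), this is the region integral divided by the full normalization integral.
Substituting u = z/b, A² and the length scale cancel in the ratio: P = ∫_{5/12}^{3/4} u^2·(1 - u)^2 du / ∫_{0}^{1} u^2·(1 - u)^2 du.
An antiderivative of u^2·(1 - u)^2 is u^3·(6·u^2 - 15·u + 10)/30; evaluating from 5/12 to 3/4 gives ≈ 0.018329, while the full integral is 1/30.
The result is P = 0.5499.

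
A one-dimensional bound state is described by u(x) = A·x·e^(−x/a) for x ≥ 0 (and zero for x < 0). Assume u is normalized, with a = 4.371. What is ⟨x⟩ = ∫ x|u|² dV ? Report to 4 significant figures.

By definition ⟨x⟩ = ∫ x |u(x)|² dx.
With ∫₀^∞ x^3 e^(−αx) dx = 3!/α^4, evaluating both integrals, ⟨x⟩ = 3·a/2.
Putting a = 4.371 gives 6.5565.

⟨x⟩ ≈ 6.557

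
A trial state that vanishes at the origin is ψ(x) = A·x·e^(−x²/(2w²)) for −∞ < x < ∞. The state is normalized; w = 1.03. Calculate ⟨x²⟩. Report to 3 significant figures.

⟨x^2⟩ ≈ 1.59

The expectation value is the |ψ|²-weighted average of x^2: ∫ x^2|ψ|² dx.
Since the A² factors cancel between numerator and denominator, ⟨x²⟩ = 3·w^2/2.
With w = 1.03, ⟨x^2⟩ = 1.591.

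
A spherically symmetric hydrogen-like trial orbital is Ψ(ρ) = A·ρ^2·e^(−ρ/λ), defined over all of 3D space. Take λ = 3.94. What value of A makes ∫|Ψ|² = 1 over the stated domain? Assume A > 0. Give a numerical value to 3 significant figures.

The normalization condition is ∫|Ψ|² 4πρ² dρ = 1 from 0 to ∞.
With Ψ = A·ρ^2·e^(−ρ/λ), the integral evaluates to A²·[45·π·λ^7/2].
With λ = 3.94: A² = 9.598E-7 and A = 0.0009797.

A ≈ 0.000980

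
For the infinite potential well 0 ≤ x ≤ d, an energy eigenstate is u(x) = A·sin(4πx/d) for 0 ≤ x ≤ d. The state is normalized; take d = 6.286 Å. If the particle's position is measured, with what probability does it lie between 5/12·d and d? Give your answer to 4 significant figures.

P = ∫_{5/12·d}^{d} |u(x)|² dx.
Since A² = 1/(d/2), this is the region integral divided by the full normalization integral.
Let t = x/d; then A² and the length scale cancel, so P = ∫_{5/12}^{1} sin(4·π·t)^2 dt ÷ ∫_{0}^{1} sin(4·π·t)^2 dt.
An antiderivative of sin(4·π·t)^2 is t/2 - sin(4·π·t)·cos(4·π·t)/(8·π); evaluating from 5/12 to 1 gives -√(3)/(32·π) + 7/24, while the full integral is 1/2.
Evaluating gives P = -√(3)/(16·π) + 7/12.

P ≈ 0.5489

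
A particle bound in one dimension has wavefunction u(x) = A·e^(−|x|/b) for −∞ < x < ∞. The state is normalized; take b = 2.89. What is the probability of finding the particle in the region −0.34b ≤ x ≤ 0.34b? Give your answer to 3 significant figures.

P ≈ 0.493

The probability is P = ∫ |u|² dx over [−0.34b, 0.34b].
The normalization integral ∫|u|²dx over the whole domain equals b·A², and A² cancels in the ratio.
Both integrals are even about x = 0, so only the x ≥ 0 halves are needed (the factors of 2 cancel). In terms of t = x/b (A² and the length scale cancel between numerator and denominator), P = [∫_{0}^{0.34} e^(-2·t) dt] / [∫_{0}^{∞} e^(-2·t) dt].
With ∫ e^(-2·t) dt = -e^(-2·t)/2 + C, the region integral is 1/2 - e^(-17/25)/2 and the full one is 1/2.
Taking the ratio, P = 0.4934.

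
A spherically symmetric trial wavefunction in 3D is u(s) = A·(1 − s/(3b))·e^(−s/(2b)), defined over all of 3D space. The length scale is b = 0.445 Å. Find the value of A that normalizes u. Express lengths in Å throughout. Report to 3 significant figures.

The normalization condition is ∫|u|² 4πs² ds = 1 from 0 to ∞.
(Spherical symmetry: dV = 4πs² ds.)
∫|u|² 4πs² ds = A²·(8·π·b^3/3).
Hence A² = 1/[8·π·b^3/3].
Plugging in b = 0.445 yields A = 1.164.

A ≈ 1.16 Å^(-3/2)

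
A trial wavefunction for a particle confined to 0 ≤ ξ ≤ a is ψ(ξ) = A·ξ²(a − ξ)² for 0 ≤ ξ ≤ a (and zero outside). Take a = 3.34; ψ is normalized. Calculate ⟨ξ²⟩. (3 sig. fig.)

⟨ξ^2⟩ ≈ 3.04

⟨ξ²⟩ = ∫ ξ^2 |ψ|² dξ over the full domain.
Expanding the polynomial and integrating term by term, since the A² factors cancel between numerator and denominator, ⟨ξ²⟩ = 3·a^2/11.
With a = 3.34, ⟨ξ^2⟩ = 3.042.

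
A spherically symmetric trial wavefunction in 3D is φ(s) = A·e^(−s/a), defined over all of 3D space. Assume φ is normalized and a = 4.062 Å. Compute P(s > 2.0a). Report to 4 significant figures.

P = ∫ |φ|² 4πs² ds over s > 2.0a.
The full normalization integral is A²·[π·a^3] = 1, fixing A².
In terms of u = s/a (A², 4π and the length scale all cancel between numerator and denominator), P = [∫_{2.0}^{∞} u^2·e^(-2·u) du] / [∫_{0}^{∞} u^2·e^(-2·u) du].
An antiderivative of u^2·e^(-2·u) is -(2·u^2 + 2·u + 1)·e^(-2·u)/4; evaluating from 2.0 to ∞ gives 13·e^(-4)/4, while the full integral is 1/4.
This evaluates to P = 0.23810.

P ≈ 0.2381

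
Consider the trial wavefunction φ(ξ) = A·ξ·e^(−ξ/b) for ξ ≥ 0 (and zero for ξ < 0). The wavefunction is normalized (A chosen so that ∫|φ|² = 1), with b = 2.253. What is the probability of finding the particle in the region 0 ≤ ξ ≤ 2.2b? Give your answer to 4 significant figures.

|φ|² is the probability density, so P = ∫_{0}^{2.2b} |φ|² dξ.
Since A² = 1/(b^3/4), this is the region integral divided by the full normalization integral.
Substituting u = ξ/b, A² and the length scale cancel in the ratio: P = ∫_{0}^{2.2} u^2·e^(-2·u) du / ∫_{0}^{∞} u^2·e^(-2·u) du.
Using ∫ u^2·e^(-2·u) du = -(2·u^2 + 2·u + 1)·e^(-2·u)/4, the numerator is 1/4 - 377·e^(-22/5)/100 and the denominator is 1/4.
Evaluating gives P = 0.81486.

P ≈ 0.8149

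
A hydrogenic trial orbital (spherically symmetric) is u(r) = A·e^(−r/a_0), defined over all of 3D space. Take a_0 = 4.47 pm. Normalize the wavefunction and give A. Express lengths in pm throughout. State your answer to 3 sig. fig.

A ≈ 0.0597 pm^(-3/2)

Require ∫ |u|² 4πr² dr = 1 over the whole domain.
The angular integral contributes 4π, leaving ∫₀^∞ r²|u|² dr.
Using ∫₀^∞ rⁿ e^(−αr) dr = n!/αⁿ⁺¹, with u = A·e^(−r/a_0), the integral evaluates to A²·[π·a_0^3].
Hence A² = 1/[π·a_0^3].
With a_0 = 4.47: A² = 0.003564 and A = 0.05970.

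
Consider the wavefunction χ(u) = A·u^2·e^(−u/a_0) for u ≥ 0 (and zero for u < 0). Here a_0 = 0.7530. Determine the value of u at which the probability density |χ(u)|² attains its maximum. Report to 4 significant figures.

u ≈ 1.506

The maximum of |χ(u)|² occurs where its derivative vanishes.
Solving yields u = 2·a_0.
With a_0 = 0.7530, the most probable position is 1.5060.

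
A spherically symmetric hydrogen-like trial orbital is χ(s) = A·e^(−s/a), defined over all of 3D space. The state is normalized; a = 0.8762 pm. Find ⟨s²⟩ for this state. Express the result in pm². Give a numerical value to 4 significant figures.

⟨s^2⟩ ≈ 2.303 pm^2

⟨s²⟩ = ∫ s^2 |χ|² 4πs² ds over the full domain.
The ratio of the moment integral to the normalization integral gives ⟨s²⟩ = 3·a^2.
Putting a = 0.8762 gives 2.3032.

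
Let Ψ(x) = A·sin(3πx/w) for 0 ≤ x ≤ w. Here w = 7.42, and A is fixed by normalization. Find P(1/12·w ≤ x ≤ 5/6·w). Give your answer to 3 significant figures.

P = ∫_{1/12·w}^{5/6·w} |Ψ(x)|² dx.
The normalization integral ∫|Ψ|²dx over the whole domain equals w/2·A², and A² cancels in the ratio.
Let u = x/w; then A² and the length scale cancel, so P = ∫_{1/12}^{5/6} sin(3·π·u)^2 du ÷ ∫_{0}^{1} sin(3·π·u)^2 du.
An antiderivative of sin(3·π·u)^2 is u/2 - sin(6·π·u)/(12·π); evaluating from 1/12 to 5/6 gives 1/(12·π) + 3/8, while the full integral is 1/2.
Taking the ratio, P = (2 + 9·π)/(12·π).

P ≈ 0.803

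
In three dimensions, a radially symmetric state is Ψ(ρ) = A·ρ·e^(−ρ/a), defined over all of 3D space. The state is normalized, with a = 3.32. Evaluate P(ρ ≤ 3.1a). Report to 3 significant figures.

P ≈ 0.741

Integrate the radial probability density 4πρ²|Ψ|² over ρ ≤ 3.1a.
A² is fixed by ∫₀^∞ 4πρ²|Ψ|² dρ = 1, i.e. A² = (3·π·a^5)^(−1).
In terms of u = ρ/a (A², 4π and the length scale all cancel between numerator and denominator), P = [∫_{0}^{3.1} u^4·e^(-2·u) du] / [∫_{0}^{∞} u^4·e^(-2·u) du].
With ∫ u^4·e^(-2·u) du = -(u^4/2 + u^3 + 3·u^2/2 + 3·u/2 + 3/4)·e^(-2·u) + C, the region integral is ≈ 0.55562 and the full one is 3/4.
This evaluates to P = 0.7408.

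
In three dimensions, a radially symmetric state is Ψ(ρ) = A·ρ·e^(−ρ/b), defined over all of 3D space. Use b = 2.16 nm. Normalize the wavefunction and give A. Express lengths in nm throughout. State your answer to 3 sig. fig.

A ≈ 0.0475 nm^(-5/2)

The normalization condition is ∫|Ψ|² 4πρ² dρ = 1 from 0 to ∞.
The angular integral contributes 4π, leaving ∫₀^∞ ρ²|Ψ|² dρ.
Recall ∫₀^∞ ρ^m e^(−ρ/β) dρ = m!·β^(m+1), with Ψ = A·ρ·e^(−ρ/b), the integral evaluates to A²·[3·π·b^5].
Hence A² = 1/[3·π·b^5].
With b = 2.16: A² = 0.002257 and A = 0.04750.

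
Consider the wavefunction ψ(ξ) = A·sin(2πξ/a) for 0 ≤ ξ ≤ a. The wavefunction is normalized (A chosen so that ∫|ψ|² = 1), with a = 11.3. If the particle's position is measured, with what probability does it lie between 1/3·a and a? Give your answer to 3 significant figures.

P = ∫_{1/3·a}^{a} |ψ(ξ)|² dξ.
The normalization integral ∫|ψ|²dξ over the whole domain equals a/2·A², and A² cancels in the ratio.
Substituting u = ξ/a, A² and the length scale cancel in the ratio: P = ∫_{1/3}^{1} sin(2·π·u)^2 du / ∫_{0}^{1} sin(2·π·u)^2 du.
With ∫ sin(2·π·u)^2 du = u/2 - sin(4·π·u)/(8·π) + C, the region integral is -√(3)/(16·π) + 1/3 and the full one is 1/2.
Evaluating gives P = -√(3)/(8·π) + 2/3.

P ≈ 0.598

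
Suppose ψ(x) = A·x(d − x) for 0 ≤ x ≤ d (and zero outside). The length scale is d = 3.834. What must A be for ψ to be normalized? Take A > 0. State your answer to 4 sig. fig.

Normalization requires ∫|ψ|² dx = 1, integrated from 0 to d.
Expanding the polynomial and integrating term by term, with ψ = A·x(d − x), the integral evaluates to A²·[d^5/30].
So A² = (d^5/30)^(−1).
Substituting d = 3.834 gives A² = 0.036213, so A = 0.19030.

A ≈ 0.1903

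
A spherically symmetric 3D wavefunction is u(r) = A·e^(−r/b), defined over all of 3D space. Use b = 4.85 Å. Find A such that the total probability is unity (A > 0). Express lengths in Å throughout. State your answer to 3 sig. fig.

Require ∫ |u|² 4πr² dr = 1 over the whole domain.
The angular integral contributes 4π, leaving ∫₀^∞ r²|u|² dr.
With ∫₀^∞ r^2 e^(−αr) dr = 2!/α^3, carrying out the integral gives A² · π·b^3.
So A² = (π·b^3)^(−1).
Plugging in b = 4.85 yields A = 0.05282.

A ≈ 0.0528 Å^(-3/2)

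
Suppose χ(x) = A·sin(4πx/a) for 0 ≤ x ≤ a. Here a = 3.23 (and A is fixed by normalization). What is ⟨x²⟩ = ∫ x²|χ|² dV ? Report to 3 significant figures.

⟨x^2⟩ ≈ 3.44

By definition ⟨x²⟩ = ∫ x^2 |χ(x)|² dx.
Since the A² factors cancel between numerator and denominator, ⟨x²⟩ = -a^2/(32·π^2) + a^2/3.
With a = 3.23, ⟨x^2⟩ = 3.445.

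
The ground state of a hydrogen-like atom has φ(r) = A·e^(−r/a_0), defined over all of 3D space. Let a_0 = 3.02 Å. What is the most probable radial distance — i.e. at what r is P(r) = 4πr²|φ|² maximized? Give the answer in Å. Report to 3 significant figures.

The maximum of P(r) = 4πr²|φ|² occurs where its derivative vanishes.
This gives r = a_0.
With a_0 = 3.02, the most probable radial distance is 3.020 Å.

r ≈ 3.02 Å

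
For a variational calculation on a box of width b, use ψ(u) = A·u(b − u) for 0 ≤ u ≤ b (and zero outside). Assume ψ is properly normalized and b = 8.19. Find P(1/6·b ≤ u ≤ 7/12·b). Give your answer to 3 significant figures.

|ψ|² is the probability density, so P = ∫_{1/6·b}^{7/12·b} |ψ|² du.
With A² fixed by ∫|ψ|² = 1, i.e. A² = (b^5/30)^(−1), substitute and integrate.
In terms of t = u/b (A² and the length scale cancel between numerator and denominator), P = [∫_{1/6}^{7/12} t^2·(1 - t)^2 dt] / [∫_{0}^{1} t^2·(1 - t)^2 dt].
With ∫ t^2·(1 - t)^2 dt = t^3·(6·t^2 - 15·t + 10)/30 + C, the region integral is ≈ 0.020596 and the full one is 1/30.
Evaluating gives P = 0.6179.

P ≈ 0.618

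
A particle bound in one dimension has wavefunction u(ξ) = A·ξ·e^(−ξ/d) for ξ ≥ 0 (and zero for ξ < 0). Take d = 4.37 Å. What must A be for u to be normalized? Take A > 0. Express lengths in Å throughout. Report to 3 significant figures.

Require ∫ |u|² dξ = 1 over the whole domain.
Using ∫₀^∞ ξⁿ e^(−αξ) dξ = n!/αⁿ⁺¹, with u = A·ξ·e^(−ξ/d), the integral evaluates to A²·[d^3/4].
So A² = (d^3/4)^(−1).
With d = 4.37: A² = 0.04793 and A = 0.2189.

A ≈ 0.219 Å^(-3/2)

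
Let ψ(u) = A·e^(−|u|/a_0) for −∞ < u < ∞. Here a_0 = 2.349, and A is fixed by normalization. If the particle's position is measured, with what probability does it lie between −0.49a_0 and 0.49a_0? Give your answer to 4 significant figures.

P ≈ 0.6247

P = ∫_{−0.49a_0}^{0.49a_0} |ψ(u)|² du.
Since A² = 1/(a_0), this is the region integral divided by the full normalization integral.
Both integrals are even about u = 0, so only the u ≥ 0 halves are needed (the factors of 2 cancel). Substituting t = u/a_0, A² and the length scale cancel in the ratio: P = ∫_{0}^{0.49} e^(-2·t) dt / ∫_{0}^{∞} e^(-2·t) dt.
An antiderivative of e^(-2·t) is -e^(-2·t)/2; evaluating from 0 to 0.49 gives 1/2 - e^(-49/50)/2, while the full integral is 1/2.
Evaluating gives P = 0.62469.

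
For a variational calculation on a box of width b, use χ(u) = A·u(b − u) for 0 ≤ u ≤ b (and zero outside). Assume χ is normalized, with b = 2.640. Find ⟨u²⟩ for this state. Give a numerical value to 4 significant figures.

By definition ⟨u²⟩ = ∫ u^2 |χ(u)|² du.
Expanding the polynomial and integrating term by term, since the A² factors cancel between numerator and denominator, ⟨u²⟩ = 2·b^2/7.
Putting b = 2.640 gives 1.9913.

⟨u^2⟩ ≈ 1.991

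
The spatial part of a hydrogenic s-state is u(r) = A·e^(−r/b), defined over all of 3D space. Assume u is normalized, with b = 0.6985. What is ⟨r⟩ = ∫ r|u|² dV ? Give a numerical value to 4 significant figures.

⟨r⟩ ≈ 1.048

By definition ⟨r⟩ = ∫ r |u(r)|² 4πr² dr.
The ratio of the moment integral to the normalization integral gives ⟨r⟩ = 3·b/2.
With b = 0.6985, ⟨r⟩ = 1.0478.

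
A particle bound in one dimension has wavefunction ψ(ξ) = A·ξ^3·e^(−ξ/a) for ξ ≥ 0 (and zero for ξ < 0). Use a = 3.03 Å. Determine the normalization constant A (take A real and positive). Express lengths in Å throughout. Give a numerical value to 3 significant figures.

A ≈ 0.00871 Å^(-7/2)

The normalization condition is ∫|ψ|² dξ = 1 from 0 to ∞.
The integral (without the A² prefactor) comes out to 45·a^7/8.
Plugging in a = 3.03 yields A = 0.008707.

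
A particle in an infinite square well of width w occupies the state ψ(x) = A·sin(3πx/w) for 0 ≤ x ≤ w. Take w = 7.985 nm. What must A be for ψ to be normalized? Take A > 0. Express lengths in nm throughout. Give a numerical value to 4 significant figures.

Normalization requires ∫|ψ|² dx = 1, integrated from 0 to w.
With ∫₀^w sin²(nπx/w) dx = w/2, carrying out the integral gives A² · w/2.
With w = 7.985: A² = 0.25047 and A = 0.50047.

A ≈ 0.5005 nm^(-1/2)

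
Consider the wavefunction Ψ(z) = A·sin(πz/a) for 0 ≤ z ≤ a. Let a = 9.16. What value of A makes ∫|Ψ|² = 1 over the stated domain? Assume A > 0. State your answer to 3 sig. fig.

A ≈ 0.467

We need A² ∫|f|² dz = 1, taking the integral from 0 to a.
Using sin²θ = (1 − cos 2θ)/2, the integral (without the A² prefactor) comes out to a/2.
Substituting a = 9.16 gives A² = 0.2183, so A = 0.4673.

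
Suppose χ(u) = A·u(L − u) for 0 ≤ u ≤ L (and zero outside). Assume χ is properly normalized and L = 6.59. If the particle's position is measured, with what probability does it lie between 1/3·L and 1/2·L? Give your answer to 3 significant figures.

P ≈ 0.290

P = ∫_{1/3·L}^{1/2·L} |χ(u)|² du.
Since A² = 1/(L^5/30), this is the region integral divided by the full normalization integral.
Substituting t = u/L, A² and the length scale cancel in the ratio: P = ∫_{1/3}^{1/2} t^2·(1 - t)^2 dt / ∫_{0}^{1} t^2·(1 - t)^2 dt.
Using ∫ t^2·(1 - t)^2 dt = t^3·(6·t^2 - 15·t + 10)/30, the numerator is 47/4860 and the denominator is 1/30.
The result is P = 47/162.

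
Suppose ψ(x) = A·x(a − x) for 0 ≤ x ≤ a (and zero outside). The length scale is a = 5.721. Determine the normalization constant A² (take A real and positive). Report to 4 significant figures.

We need A² ∫|f|² dx = 1, taking the integral from 0 to a.
With ψ = A·x(a − x), the integral evaluates to A²·[a^5/30].
Plugging in a = 5.721 yields A = 0.069965.

A^2 ≈ 0.004895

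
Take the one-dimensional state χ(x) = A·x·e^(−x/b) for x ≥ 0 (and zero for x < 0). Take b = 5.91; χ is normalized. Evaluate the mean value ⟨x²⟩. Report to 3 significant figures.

⟨x^2⟩ ≈ 105

By definition ⟨x²⟩ = ∫ x^2 |χ(x)|² dx.
Using ∫₀^∞ xⁿ e^(−αx) dx = n!/αⁿ⁺¹, since the A² factors cancel between numerator and denominator, ⟨x²⟩ = 3·b^2.
Putting b = 5.91 gives 104.8.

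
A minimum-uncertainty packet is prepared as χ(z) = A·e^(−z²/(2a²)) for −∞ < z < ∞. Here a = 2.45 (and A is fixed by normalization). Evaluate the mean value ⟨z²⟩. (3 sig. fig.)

⟨z²⟩ = ∫ z^2 |χ|² dz over the full domain.
Evaluating both integrals, ⟨z²⟩ = a^2/2.
With a = 2.45, ⟨z^2⟩ = 3.001.

⟨z^2⟩ ≈ 3.00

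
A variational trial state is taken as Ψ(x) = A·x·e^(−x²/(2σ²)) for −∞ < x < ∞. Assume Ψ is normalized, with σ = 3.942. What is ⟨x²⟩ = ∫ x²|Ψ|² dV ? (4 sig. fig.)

⟨x^2⟩ ≈ 23.31

⟨x²⟩ = ∫ x^2 |Ψ|² dx over the full domain.
Since the A² factors cancel between numerator and denominator, ⟨x²⟩ = 3·σ^2/2.
Putting σ = 3.942 gives 23.309.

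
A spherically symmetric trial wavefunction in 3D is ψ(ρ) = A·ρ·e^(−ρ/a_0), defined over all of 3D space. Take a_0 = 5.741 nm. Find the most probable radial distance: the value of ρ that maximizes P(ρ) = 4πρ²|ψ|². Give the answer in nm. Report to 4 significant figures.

ρ ≈ 11.48 nm

Differentiate P(ρ) = 4πρ²|ψ|² with respect to ρ and set to zero.
Solving yields ρ = 2·a_0.
With a_0 = 5.741, the most probable radial distance is 11.482 nm.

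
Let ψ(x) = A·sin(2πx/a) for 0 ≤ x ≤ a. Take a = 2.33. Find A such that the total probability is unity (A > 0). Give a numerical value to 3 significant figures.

We need A² ∫|f|² dx = 1, taking the integral from 0 to a.
Using sin²θ = (1 − cos 2θ)/2, ∫|ψ|² dx = A²·(a/2).
Hence A² = 1/[a/2].
With a = 2.33: A² = 0.8584 and A = 0.9265.

A ≈ 0.926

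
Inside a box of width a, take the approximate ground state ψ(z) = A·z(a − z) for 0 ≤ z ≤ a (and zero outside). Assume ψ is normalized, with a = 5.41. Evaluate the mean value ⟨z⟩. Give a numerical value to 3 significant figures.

⟨z⟩ ≈ 2.71

The expectation value is the |ψ|²-weighted average of z: ∫ z|ψ|² dz.
Expanding the polynomial and integrating term by term, evaluating both integrals, ⟨z⟩ = a/2.
Putting a = 5.41 gives 2.705.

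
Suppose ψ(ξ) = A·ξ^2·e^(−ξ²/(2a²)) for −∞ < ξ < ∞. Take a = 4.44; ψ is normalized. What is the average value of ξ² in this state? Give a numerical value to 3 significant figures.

The expectation value is the |ψ|²-weighted average of ξ^2: ∫ ξ^2|ψ|² dξ.
The ratio of the moment integral to the normalization integral gives ⟨ξ²⟩ = 5·a^2/2.
Putting a = 4.44 gives 49.28.

⟨ξ^2⟩ ≈ 49.3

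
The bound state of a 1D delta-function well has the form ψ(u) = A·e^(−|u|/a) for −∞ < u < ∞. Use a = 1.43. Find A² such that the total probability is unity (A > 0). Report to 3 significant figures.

A^2 ≈ 0.699

Require ∫ |ψ|² du = 1 over the whole domain.
Using ∫₀^∞ uⁿ e^(−αu) du = n!/αⁿ⁺¹, with ψ = A·e^(−|u|/a), the integral evaluates to A²·[a].
Setting this equal to 1 gives A² = 1/(a).
Substituting a = 1.43 gives A² = 0.6993, so A = 0.8362.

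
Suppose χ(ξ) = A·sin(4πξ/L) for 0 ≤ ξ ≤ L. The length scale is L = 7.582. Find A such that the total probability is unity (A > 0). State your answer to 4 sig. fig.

A ≈ 0.5136

Require ∫ |χ|² dξ = 1 over the whole domain.
Using sin²θ = (1 − cos 2θ)/2, ∫|χ|² dξ = A²·(L/2).
Setting this equal to 1 gives A² = 1/(L/2).
With L = 7.582: A² = 0.26378 and A = 0.51360.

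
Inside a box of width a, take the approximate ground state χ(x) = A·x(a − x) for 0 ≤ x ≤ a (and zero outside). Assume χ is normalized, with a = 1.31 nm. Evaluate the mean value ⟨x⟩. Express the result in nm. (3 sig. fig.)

⟨x⟩ ≈ 0.655 nm

By definition ⟨x⟩ = ∫ x |χ(x)|² dx.
The ratio of the moment integral to the normalization integral gives ⟨x⟩ = a/2.
Putting a = 1.31 gives 0.6550.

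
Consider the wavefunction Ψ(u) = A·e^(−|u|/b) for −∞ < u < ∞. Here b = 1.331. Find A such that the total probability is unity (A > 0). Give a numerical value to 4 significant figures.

The normalization condition is ∫|Ψ|² du = 1 from −∞ to ∞.
The integral (without the A² prefactor) comes out to b.
So A² = (b)^(−1).
Plugging in b = 1.331 yields A = 0.86678.

A ≈ 0.8668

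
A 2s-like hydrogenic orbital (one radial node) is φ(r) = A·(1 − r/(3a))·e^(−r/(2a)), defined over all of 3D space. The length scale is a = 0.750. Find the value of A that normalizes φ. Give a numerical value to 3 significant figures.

A ≈ 0.532

Require ∫ |φ|² 4πr² dr = 1 over the whole domain.
Carrying out the integral gives A² · 8·π·a^3/3.
Setting this equal to 1 gives A² = 1/(8·π·a^3/3).
With a = 0.750: A² = 0.2829 and A = 0.5319.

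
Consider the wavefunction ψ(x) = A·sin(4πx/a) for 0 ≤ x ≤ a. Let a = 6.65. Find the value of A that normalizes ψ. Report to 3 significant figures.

A ≈ 0.548

The normalization condition is ∫|ψ|² dx = 1 from 0 to a.
The integral (without the A² prefactor) comes out to a/2.
So A² = (a/2)^(−1).
With a = 6.65: A² = 0.3008 and A = 0.5484.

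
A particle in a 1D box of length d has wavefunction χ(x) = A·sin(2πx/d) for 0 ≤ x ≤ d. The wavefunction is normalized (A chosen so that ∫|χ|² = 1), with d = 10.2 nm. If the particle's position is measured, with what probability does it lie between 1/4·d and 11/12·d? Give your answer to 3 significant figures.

P = ∫_{1/4·d}^{11/12·d} |χ(x)|² dx.
The normalization integral ∫|χ|²dx over the whole domain equals d/2·A², and A² cancels in the ratio.
Substituting u = x/d, A² and the length scale cancel in the ratio: P = ∫_{1/4}^{11/12} sin(2·π·u)^2 du / ∫_{0}^{1} sin(2·π·u)^2 du.
Using ∫ sin(2·π·u)^2 du = u/2 - sin(4·π·u)/(8·π), the numerator is √(3)/(16·π) + 1/3 and the denominator is 1/2.
Evaluating gives P = √(3)/(8·π) + 2/3.

P ≈ 0.736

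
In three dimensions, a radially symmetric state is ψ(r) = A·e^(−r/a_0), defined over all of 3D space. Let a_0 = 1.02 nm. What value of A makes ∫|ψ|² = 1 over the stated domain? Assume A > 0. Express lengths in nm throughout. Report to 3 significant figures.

A ≈ 0.548 nm^(-3/2)

We need A² ∫|f|² 4πr² dr = 1, taking the integral from 0 to ∞.
With ∫₀^∞ r^2 e^(−αr) dr = 2!/α^3, the integral (without the A² prefactor) comes out to π·a_0^3.
Setting this equal to 1 gives A² = 1/(π·a_0^3).
Plugging in a_0 = 1.02 yields A = 0.5477.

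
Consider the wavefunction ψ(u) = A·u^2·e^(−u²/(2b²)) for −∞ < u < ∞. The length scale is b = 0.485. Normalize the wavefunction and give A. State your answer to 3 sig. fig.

A ≈ 5.29

We need A² ∫|f|² du = 1, taking the integral from −∞ to ∞.
With ∫_{−∞}^{∞} u^(2m) e^(−αu²) du = (2m−1)!!·√π / (2^m α^(m+1/2)), carrying out the integral gives A² · 3·√(π)·b^5/4.
Hence A² = 1/[3·√(π)·b^5/4].
Plugging in b = 0.485 yields A = 5.295.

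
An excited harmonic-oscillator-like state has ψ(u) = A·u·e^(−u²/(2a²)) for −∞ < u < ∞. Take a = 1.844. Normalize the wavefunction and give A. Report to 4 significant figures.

A ≈ 0.4242

We need A² ∫|f|² du = 1, taking the integral from −∞ to ∞.
With ∫_{−∞}^{∞} u^(2m) e^(−αu²) du = (2m−1)!!·√π / (2^m α^(m+1/2)), the integral (without the A² prefactor) comes out to √(π)·a^3/2.
Setting this equal to 1 gives A² = 1/(√(π)·a^3/2).
With a = 1.844: A² = 0.17996 and A = 0.42422.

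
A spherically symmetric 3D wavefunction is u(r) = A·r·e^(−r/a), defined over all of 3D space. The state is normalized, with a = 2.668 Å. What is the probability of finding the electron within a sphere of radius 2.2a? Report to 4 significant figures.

Integrate the radial probability density 4πr²|u|² over r ≤ 2.2a.
A² is fixed by ∫₀^∞ 4πr²|u|² dr = 1, i.e. A² = (3·π·a^5)^(−1).
Substituting t = r/a, A², 4π and the length scale all cancel in the ratio: P = ∫_{0}^{2.2} t^4·e^(-2·t) dt / ∫_{0}^{∞} t^4·e^(-2·t) dt.
An antiderivative of t^4·e^(-2·t) is -(t^4/2 + t^3 + 3·t^2/2 + 3·t/2 + 3/4)·e^(-2·t); evaluating from 0 to 2.2 gives ≈ 0.336612, while the full integral is 3/4.
Taking the ratio yields P = 0.44882.

P ≈ 0.4488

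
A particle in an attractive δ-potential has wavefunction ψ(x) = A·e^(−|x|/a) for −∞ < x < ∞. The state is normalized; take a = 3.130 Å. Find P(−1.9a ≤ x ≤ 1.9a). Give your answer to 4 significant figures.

P ≈ 0.9776

|ψ|² is the probability density, so P = ∫_{−1.9a}^{1.9a} |ψ|² dx.
Since A² = 1/(a), this is the region integral divided by the full normalization integral.
By symmetry take twice the x ≥ 0 contribution in numerator and denominator; the 2's cancel. Substituting u = x/a, A² and the length scale cancel in the ratio: P = ∫_{0}^{1.9} e^(-2·u) du / ∫_{0}^{∞} e^(-2·u) du.
With ∫ e^(-2·u) du = -e^(-2·u)/2 + C, the region integral is 1/2 - e^(-19/5)/2 and the full one is 1/2.
Taking the ratio, P = 0.97763.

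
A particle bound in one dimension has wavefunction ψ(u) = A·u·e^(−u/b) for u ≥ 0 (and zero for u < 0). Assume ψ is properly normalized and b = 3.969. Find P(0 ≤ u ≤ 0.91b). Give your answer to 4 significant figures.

P ≈ 0.2747

P = ∫_{0}^{0.91b} |ψ(u)|² du.
The normalization integral ∫|ψ|²du over the whole domain equals b^3/4·A², and A² cancels in the ratio.
Substituting t = u/b, A² and the length scale cancel in the ratio: P = ∫_{0}^{0.91} t^2·e^(-2·t) dt / ∫_{0}^{∞} t^2·e^(-2·t) dt.
With ∫ t^2·e^(-2·t) dt = -(2·t^2 + 2·t + 1)·e^(-2·t)/4 + C, the region integral is ≈ 0.0686851 and the full one is 1/4.
Evaluating gives P = 0.27474.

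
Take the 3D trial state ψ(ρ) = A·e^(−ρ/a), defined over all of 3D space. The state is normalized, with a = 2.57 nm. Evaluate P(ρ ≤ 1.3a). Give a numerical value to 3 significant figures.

P ≈ 0.482

With dV = 4πρ²dρ, the probability is ∫|ψ|² dV over ρ ≤ 1.3a.
A² is fixed by ∫₀^∞ 4πρ²|ψ|² dρ = 1, i.e. A² = (π·a^3)^(−1).
Substituting u = ρ/a, A², 4π and the length scale all cancel in the ratio: P = ∫_{0}^{1.3} u^2·e^(-2·u) du / ∫_{0}^{∞} u^2·e^(-2·u) du.
An antiderivative of u^2·e^(-2·u) is -(2·u^2 + 2·u + 1)·e^(-2·u)/4; evaluating from 0 to 1.3 gives 1/4 - 349·e^(-13/5)/200, while the full integral is 1/4.
This evaluates to P = 0.4816.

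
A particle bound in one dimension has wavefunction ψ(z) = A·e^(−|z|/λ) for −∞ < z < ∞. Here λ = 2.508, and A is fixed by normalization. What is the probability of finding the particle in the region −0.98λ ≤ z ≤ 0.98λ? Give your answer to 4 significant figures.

|ψ|² is the probability density, so P = ∫_{−0.98λ}^{0.98λ} |ψ|² dz.
Since A² = 1/(λ), this is the region integral divided by the full normalization integral.
Both integrals are even about z = 0, so only the z ≥ 0 halves are needed (the factors of 2 cancel). In terms of u = z/λ (A² and the length scale cancel between numerator and denominator), P = [∫_{0}^{0.98} e^(-2·u) du] / [∫_{0}^{∞} e^(-2·u) du].
Using ∫ e^(-2·u) du = -e^(-2·u)/2, the numerator is 1/2 - e^(-49/25)/2 and the denominator is 1/2.
This works out to P = 0.85914.

P ≈ 0.8591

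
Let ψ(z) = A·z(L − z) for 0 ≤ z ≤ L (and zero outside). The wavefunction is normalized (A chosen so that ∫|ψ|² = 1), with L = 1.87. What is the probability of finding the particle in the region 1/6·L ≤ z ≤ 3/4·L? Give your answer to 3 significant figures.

P = ∫_{1/6·L}^{3/4·L} |ψ(z)|² dz.
With A² fixed by ∫|ψ|² = 1, i.e. A² = (L^5/30)^(−1), substitute and integrate.
Let u = z/L; then A² and the length scale cancel, so P = ∫_{1/6}^{3/4} u^2·(1 - u)^2 du ÷ ∫_{0}^{1} u^2·(1 - u)^2 du.
With ∫ u^2·(1 - u)^2 du = u^3·(6·u^2 - 15·u + 10)/30 + C, the region integral is ≈ 0.028700 and the full one is 1/30.
This works out to P = 0.8610.

P ≈ 0.861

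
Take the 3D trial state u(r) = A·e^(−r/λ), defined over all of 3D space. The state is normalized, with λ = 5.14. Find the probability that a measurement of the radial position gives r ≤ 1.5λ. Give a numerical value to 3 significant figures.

Integrate the radial probability density 4πr²|u|² over r ≤ 1.5λ.
The full normalization integral is A²·[π·λ^3] = 1, fixing A².
Let t = r/λ; then A², 4π and the length scale all cancel, so P = ∫_{0}^{1.5} t^2·e^(-2·t) dt ÷ ∫_{0}^{∞} t^2·e^(-2·t) dt.
With ∫ t^2·e^(-2·t) dt = -(2·t^2 + 2·t + 1)·e^(-2·t)/4 + C, the region integral is 1/4 - 17·e^(-3)/8 and the full one is 1/4.
Taking the ratio yields P = 0.5768.

P ≈ 0.577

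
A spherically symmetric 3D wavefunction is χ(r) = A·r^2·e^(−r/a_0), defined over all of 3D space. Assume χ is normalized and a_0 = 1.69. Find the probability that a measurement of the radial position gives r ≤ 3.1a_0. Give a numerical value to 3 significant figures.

Integrate the radial probability density 4πr²|χ|² over r ≤ 3.1a_0.
Normalization gives A² = 1/(45·π·a_0^7/2).
Substituting u = r/a_0, A², 4π and the length scale all cancel in the ratio: P = ∫_{0}^{3.1} u^6·e^(-2·u) du / ∫_{0}^{∞} u^6·e^(-2·u) du.
An antiderivative of u^6·e^(-2·u) is -(4·u^6 + 12·u^5 + 30·u^4 + 60·u^3 + 90·u^2 + 90·u + 45)·e^(-2·u)/8; evaluating from 0 to 3.1 gives ≈ 2.3951, while the full integral is 45/8.
Taking the ratio yields P = 0.4258.

P ≈ 0.426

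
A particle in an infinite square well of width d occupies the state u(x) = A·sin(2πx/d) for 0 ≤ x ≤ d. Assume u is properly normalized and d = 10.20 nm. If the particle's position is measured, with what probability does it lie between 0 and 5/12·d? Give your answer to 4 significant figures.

P ≈ 0.4856

|u|² is the probability density, so P = ∫_{0}^{5/12·d} |u|² dx.
The normalization integral ∫|u|²dx over the whole domain equals d/2·A², and A² cancels in the ratio.
Substituting t = x/d, A² and the length scale cancel in the ratio: P = ∫_{0}^{5/12} sin(2·π·t)^2 dt / ∫_{0}^{1} sin(2·π·t)^2 dt.
With ∫ sin(2·π·t)^2 dt = t/2 - sin(4·π·t)/(8·π) + C, the region integral is √(3)/(16·π) + 5/24 and the full one is 1/2.
Evaluating gives P = √(3)/(8·π) + 5/12.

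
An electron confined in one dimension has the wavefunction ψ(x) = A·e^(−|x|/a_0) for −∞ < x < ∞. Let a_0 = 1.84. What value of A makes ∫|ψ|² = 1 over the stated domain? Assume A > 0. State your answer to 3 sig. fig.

A ≈ 0.737

We need A² ∫|f|² dx = 1, taking the integral from −∞ to ∞.
With ∫₀^∞ x^0 e^(−αx) dx = 0!/α^1, ∫|ψ|² dx = A²·(a_0).
Hence A² = 1/[a_0].
With a_0 = 1.84: A² = 0.5435 and A = 0.7372.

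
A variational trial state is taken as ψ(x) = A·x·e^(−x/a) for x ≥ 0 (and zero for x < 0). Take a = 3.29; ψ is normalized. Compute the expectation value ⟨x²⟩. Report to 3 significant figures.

By definition ⟨x²⟩ = ∫ x^2 |ψ(x)|² dx.
Since the A² factors cancel between numerator and denominator, ⟨x²⟩ = 3·a^2.
With a = 3.29, ⟨x^2⟩ = 32.47.

⟨x^2⟩ ≈ 32.5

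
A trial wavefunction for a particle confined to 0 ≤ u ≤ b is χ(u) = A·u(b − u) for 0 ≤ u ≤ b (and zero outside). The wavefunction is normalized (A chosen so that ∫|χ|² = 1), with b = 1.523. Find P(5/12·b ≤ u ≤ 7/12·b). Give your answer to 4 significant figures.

P ≈ 0.3068

P = ∫_{5/12·b}^{7/12·b} |χ(u)|² du.
Since A² = 1/(b^5/30), this is the region integral divided by the full normalization integral.
Substituting t = u/b, A² and the length scale cancel in the ratio: P = ∫_{5/12}^{7/12} t^2·(1 - t)^2 dt / ∫_{0}^{1} t^2·(1 - t)^2 dt.
An antiderivative of t^2·(1 - t)^2 is t^3·(6·t^2 - 15·t + 10)/30; evaluating from 5/12 to 7/12 gives ≈ 0.0102254, while the full integral is 1/30.
The result is P = 0.30676.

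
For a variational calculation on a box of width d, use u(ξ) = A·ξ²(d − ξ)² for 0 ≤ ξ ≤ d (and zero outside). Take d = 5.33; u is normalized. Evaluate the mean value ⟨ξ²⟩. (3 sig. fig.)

By definition ⟨ξ²⟩ = ∫ ξ^2 |u(ξ)|² dξ.
Evaluating both integrals, ⟨ξ²⟩ = 3·d^2/11.
With d = 5.33, ⟨ξ^2⟩ = 7.748.

⟨ξ^2⟩ ≈ 7.75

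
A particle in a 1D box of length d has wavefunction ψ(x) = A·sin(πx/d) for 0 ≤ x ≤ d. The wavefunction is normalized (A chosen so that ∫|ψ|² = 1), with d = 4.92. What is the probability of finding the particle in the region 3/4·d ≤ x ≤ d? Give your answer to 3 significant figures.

|ψ|² is the probability density, so P = ∫_{3/4·d}^{d} |ψ|² dx.
The normalization integral ∫|ψ|²dx over the whole domain equals d/2·A², and A² cancels in the ratio.
Substituting u = x/d, A² and the length scale cancel in the ratio: P = ∫_{3/4}^{1} sin(π·u)^2 du / ∫_{0}^{1} sin(π·u)^2 du.
With ∫ sin(π·u)^2 du = u/2 - sin(2·π·u)/(4·π) + C, the region integral is 1/8 - 1/(4·π) and the full one is 1/2.
This works out to P = (-2 + π)/(4·π).

P ≈ 0.0908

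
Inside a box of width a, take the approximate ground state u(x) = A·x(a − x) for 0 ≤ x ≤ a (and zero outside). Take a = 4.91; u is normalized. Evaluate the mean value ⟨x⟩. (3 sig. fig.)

By definition ⟨x⟩ = ∫ x |u(x)|² dx.
The ratio of the moment integral to the normalization integral gives ⟨x⟩ = a/2.
Putting a = 4.91 gives 2.455.

⟨x⟩ ≈ 2.46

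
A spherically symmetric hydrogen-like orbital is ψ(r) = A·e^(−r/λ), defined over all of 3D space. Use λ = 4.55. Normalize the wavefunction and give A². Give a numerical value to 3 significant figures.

A^2 ≈ 0.00338

The normalization condition is ∫|ψ|² 4πr² dr = 1 from 0 to ∞.
Using ∫₀^∞ rⁿ e^(−αr) dr = n!/αⁿ⁺¹, with ψ = A·e^(−r/λ), the integral evaluates to A²·[π·λ^3].
So A² = (π·λ^3)^(−1).
Plugging in λ = 4.55 yields A = 0.05813.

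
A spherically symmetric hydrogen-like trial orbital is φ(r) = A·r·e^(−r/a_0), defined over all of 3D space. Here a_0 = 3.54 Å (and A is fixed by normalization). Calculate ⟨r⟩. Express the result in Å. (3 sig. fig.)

⟨r⟩ ≈ 8.85 Å

⟨r⟩ = ∫ r |φ|² 4πr² dr over the full domain.
Since the A² factors cancel between numerator and denominator, ⟨r⟩ = 5·a_0/2.
Putting a_0 = 3.54 gives 8.850.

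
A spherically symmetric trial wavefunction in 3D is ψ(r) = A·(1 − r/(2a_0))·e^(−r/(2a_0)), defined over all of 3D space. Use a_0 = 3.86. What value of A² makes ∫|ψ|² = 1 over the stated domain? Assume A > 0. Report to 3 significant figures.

A^2 ≈ 0.000692

The normalization condition is ∫|ψ|² 4πr² dr = 1 from 0 to ∞.
The angular integral contributes 4π, leaving ∫₀^∞ r²|ψ|² dr.
∫|ψ|² 4πr² dr = A²·(8·π·a_0^3).
So A² = (8·π·a_0^3)^(−1).
Plugging in a_0 = 3.86 yields A = 0.02630.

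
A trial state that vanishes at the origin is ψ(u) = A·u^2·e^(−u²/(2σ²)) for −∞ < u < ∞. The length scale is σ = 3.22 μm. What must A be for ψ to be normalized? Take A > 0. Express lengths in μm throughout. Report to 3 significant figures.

A ≈ 0.0466 μm^(-5/2)

Normalization requires ∫|ψ|² du = 1, integrated from −∞ to ∞.
With ψ = A·u^2·e^(−u²/(2σ²)), the integral evaluates to A²·[3·√(π)·σ^5/4].
Setting this equal to 1 gives A² = 1/(3·√(π)·σ^5/4).
With σ = 3.22: A² = 0.002173 and A = 0.04662.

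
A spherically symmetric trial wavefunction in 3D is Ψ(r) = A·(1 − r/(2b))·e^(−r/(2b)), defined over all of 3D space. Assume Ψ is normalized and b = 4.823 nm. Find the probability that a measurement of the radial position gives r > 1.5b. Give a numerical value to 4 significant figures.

With dV = 4πr²dr, the probability is ∫|Ψ|² dV over r > 1.5b.
A² is fixed by ∫₀^∞ 4πr²|Ψ|² dr = 1, i.e. A² = (8·π·b^3)^(−1).
In terms of u = r/b (A², 4π and the length scale all cancel between numerator and denominator), P = [∫_{1.5}^{∞} u^2·(1 - u/2)^2·e^(-u) du] / [∫_{0}^{∞} u^2·(1 - u/2)^2·e^(-u) du].
With ∫ u^2·(1 - u/2)^2·e^(-u) du = -(u^4/4 + u^2 + 2·u + 2)·e^(-u) + C, the region integral is 545·e^(-3/2)/64 and the full one is 2.
This evaluates to P = 0.95005.

P ≈ 0.9500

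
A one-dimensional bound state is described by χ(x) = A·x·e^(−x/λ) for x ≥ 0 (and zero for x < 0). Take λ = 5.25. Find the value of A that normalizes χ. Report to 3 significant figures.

A ≈ 0.166

Normalization requires ∫|χ|² dx = 1, integrated from 0 to ∞.
Recall ∫₀^∞ x^m e^(−x/β) dx = m!·β^(m+1), the integral (without the A² prefactor) comes out to λ^3/4.
Setting this equal to 1 gives A² = 1/(λ^3/4).
Substituting λ = 5.25 gives A² = 0.02764, so A = 0.1663.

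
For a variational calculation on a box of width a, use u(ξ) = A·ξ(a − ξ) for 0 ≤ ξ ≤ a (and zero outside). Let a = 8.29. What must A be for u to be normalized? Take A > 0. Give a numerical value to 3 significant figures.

We need A² ∫|f|² dξ = 1, taking the integral from 0 to a.
With u = A·ξ(a − ξ), the integral evaluates to A²·[a^5/30].
So A² = (a^5/30)^(−1).
Substituting a = 8.29 gives A² = 0.0007662, so A = 0.02768.

A ≈ 0.0277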